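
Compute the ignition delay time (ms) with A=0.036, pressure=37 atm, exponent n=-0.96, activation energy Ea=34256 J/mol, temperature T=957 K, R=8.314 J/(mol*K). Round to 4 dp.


tau = A * P^n * exp(Ea/(R*T))
P^n = 37^(-0.96) = 0.03122672
Ea/(R*T) = 34256/(8.314*957) = 4.305412
exp(Ea/(R*T)) = 74.099720
tau = 0.036 * 0.03122672 * 74.099720 = 0.0833 ms


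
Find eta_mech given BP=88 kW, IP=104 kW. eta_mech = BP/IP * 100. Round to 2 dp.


eta_mech = (BP / IP) * 100
Ratio = 88 / 104 = 0.8462
eta_mech = 0.8462 * 100 = 84.62%


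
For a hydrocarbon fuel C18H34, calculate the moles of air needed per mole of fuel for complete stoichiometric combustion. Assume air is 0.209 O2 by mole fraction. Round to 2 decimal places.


Balanced combustion: C18H34 + 26.5 O2 -> 18 CO2 + 17 H2O
O2 needed = C + H/4 = 18 + 34/4 = 26.50 moles
Air moles = O2 / 0.209 = 26.50 / 0.209 = 126.79 moles air


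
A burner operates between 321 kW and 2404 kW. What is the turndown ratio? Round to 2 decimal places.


TDR = Q_max / Q_min
TDR = 2404 / 321 = 7.49


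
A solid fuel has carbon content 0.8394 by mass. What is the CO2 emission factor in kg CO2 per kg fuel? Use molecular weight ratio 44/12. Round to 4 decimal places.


EF = C_frac * (M_CO2 / M_C)
EF = 0.8394 * (44/12)
EF = 0.8394 * 3.666667 = 3.0778 kg_CO2/kg_fuel


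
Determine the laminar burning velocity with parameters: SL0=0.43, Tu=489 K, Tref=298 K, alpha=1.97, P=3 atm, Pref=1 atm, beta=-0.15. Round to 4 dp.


SL = SL0 * (Tu/Tref)^alpha * (P/Pref)^beta
T ratio = 489/298 = 1.64093960
(T ratio)^alpha = 1.64093960^1.97 = 2.652970
(P/Pref)^beta = 3^(-0.15) = 0.848070
SL = 0.43 * 2.652970 * 0.848070 = 0.9675 m/s


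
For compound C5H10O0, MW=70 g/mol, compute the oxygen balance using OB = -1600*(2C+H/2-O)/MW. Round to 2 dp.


OB = -1600 * (2C + H/2 - O) / MW
Inner = 2*5 + 10/2 - 0 = 15.00
OB = -1600 * 15.00 / 70 = -342.86%


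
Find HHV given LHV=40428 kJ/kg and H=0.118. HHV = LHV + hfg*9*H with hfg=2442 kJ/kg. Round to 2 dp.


HHV = LHV + hfg * 9 * H
Water addition = 2442 * 9 * 0.118 = 2593.404 kJ/kg
HHV = 40428 + 2593.404 = 43021.40 kJ/kg


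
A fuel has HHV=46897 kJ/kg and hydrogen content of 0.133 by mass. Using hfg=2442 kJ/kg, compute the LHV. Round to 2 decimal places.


LHV = HHV - hfg * 9 * H
Water correction = 2442 * 9 * 0.133 = 2923.074 kJ/kg
LHV = 46897 - 2923.074 = 43973.93 kJ/kg


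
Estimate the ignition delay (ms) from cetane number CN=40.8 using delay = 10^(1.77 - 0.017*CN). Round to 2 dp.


delay = 10^(1.77 - 0.017*CN)
Exponent = 1.77 - 0.017*40.8 = 1.0764
delay = 10^1.0764 = 11.92 ms


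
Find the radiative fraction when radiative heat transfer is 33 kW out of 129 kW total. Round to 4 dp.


f_rad = Q_rad / Q_total
f_rad = 33 / 129 = 0.2558


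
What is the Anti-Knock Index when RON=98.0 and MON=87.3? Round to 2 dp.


AKI = (RON + MON) / 2
AKI = (98.0 + 87.3) / 2
AKI = 185.3 / 2 = 92.65


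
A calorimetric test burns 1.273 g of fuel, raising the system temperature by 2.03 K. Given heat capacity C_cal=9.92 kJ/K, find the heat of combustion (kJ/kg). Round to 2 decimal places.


Hc = C_cal * delta_T / m_fuel
Q_released = 9.92 * 2.03 = 20.1376 kJ
m_fuel = 1.273 g = 1.273/1000 kg = 0.001273 kg
Hc = 20.1376 / 0.001273 = 15819.01 kJ/kg


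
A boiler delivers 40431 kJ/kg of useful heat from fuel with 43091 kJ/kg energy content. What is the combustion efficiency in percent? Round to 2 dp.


Efficiency = (Q_useful / Q_fuel) * 100
Efficiency = (40431 / 43091) * 100
Efficiency = 0.9383 * 100 = 93.83%


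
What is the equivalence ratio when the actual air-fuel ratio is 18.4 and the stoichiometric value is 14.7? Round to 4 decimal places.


phi = AFR_stoich / AFR_actual
phi = 14.7 / 18.4 = 0.7989


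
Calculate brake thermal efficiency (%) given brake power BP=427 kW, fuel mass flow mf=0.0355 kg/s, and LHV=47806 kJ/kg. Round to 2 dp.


eta_BTE = (BP / (mf * LHV)) * 100
Denominator = 0.0355 * 47806 = 1697.1130 kW
eta_BTE = (427 / 1697.1130) * 100 = 25.16%


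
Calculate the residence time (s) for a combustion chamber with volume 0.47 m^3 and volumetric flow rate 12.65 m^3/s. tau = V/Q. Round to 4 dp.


tau = V / Q_flow
tau = 0.47 / 12.65 = 0.0372 s


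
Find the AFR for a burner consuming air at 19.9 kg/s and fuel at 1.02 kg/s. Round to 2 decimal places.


AFR = m_air / m_fuel
AFR = 19.9 / 1.02 = 19.51


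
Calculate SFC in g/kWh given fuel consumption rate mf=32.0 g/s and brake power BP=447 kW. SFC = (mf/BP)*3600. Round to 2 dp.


SFC = (mf / BP) * 3600
Rate = 32.0 / 447 = 0.071588 g/(s*kW)
SFC = 0.071588 * 3600 = 257.72 g/kWh


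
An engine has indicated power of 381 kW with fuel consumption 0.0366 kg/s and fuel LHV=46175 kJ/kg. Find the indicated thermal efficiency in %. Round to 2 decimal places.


eta_ith = (IP / (mf * LHV)) * 100
Denominator = 0.0366 * 46175 = 1690.0050 kW
eta_ith = (381 / 1690.0050) * 100 = 22.54%


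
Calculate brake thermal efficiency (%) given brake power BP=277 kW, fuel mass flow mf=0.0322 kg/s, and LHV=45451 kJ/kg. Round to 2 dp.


eta_BTE = (BP / (mf * LHV)) * 100
Denominator = 0.0322 * 45451 = 1463.5222 kW
eta_BTE = (277 / 1463.5222) * 100 = 18.93%


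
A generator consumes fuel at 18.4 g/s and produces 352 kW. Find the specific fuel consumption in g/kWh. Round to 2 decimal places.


SFC = (mf / BP) * 3600
Rate = 18.4 / 352 = 0.052273 g/(s*kW)
SFC = 0.052273 * 3600 = 188.18 g/kWh


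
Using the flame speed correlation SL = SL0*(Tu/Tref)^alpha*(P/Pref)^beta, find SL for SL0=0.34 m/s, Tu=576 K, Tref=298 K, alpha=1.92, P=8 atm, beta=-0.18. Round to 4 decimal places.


SL = SL0 * (Tu/Tref)^alpha * (P/Pref)^beta
T ratio = 576/298 = 1.93288591
(T ratio)^alpha = 1.93288591^1.92 = 3.544181
(P/Pref)^beta = 8^(-0.18) = 0.687771
SL = 0.34 * 3.544181 * 0.687771 = 0.8288 m/s


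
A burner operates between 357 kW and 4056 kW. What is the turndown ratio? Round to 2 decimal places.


TDR = Q_max / Q_min
TDR = 4056 / 357 = 11.36


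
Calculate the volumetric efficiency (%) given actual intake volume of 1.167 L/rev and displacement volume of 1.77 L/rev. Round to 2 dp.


eta_v = (V_actual / V_disp) * 100
Ratio = 1.167 / 1.77 = 0.6593
eta_v = 0.6593 * 100 = 65.93%


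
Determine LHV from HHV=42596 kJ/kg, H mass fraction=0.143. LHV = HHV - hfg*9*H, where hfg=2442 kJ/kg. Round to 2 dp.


LHV = HHV - hfg * 9 * H
Water correction = 2442 * 9 * 0.143 = 3142.854 kJ/kg
LHV = 42596 - 3142.854 = 39453.15 kJ/kg


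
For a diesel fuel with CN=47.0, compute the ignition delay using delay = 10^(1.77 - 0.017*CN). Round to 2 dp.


delay = 10^(1.77 - 0.017*CN)
Exponent = 1.77 - 0.017*47.0 = 0.9710
delay = 10^0.9710 = 9.35 ms


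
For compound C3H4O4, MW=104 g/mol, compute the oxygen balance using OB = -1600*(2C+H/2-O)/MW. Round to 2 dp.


OB = -1600 * (2C + H/2 - O) / MW
Inner = 2*3 + 4/2 - 4 = 4.00
OB = -1600 * 4.00 / 104 = -61.54%


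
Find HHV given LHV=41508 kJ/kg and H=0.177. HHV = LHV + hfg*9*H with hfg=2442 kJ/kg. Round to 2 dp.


HHV = LHV + hfg * 9 * H
Water addition = 2442 * 9 * 0.177 = 3890.106 kJ/kg
HHV = 41508 + 3890.106 = 45398.11 kJ/kg


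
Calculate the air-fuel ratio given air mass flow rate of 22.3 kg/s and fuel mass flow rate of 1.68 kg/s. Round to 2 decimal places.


AFR = m_air / m_fuel
AFR = 22.3 / 1.68 = 13.27


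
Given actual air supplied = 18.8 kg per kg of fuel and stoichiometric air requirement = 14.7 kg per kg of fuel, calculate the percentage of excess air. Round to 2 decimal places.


Excess air = actual - stoichiometric = 18.8 - 14.7 = 4.10 kg/kg fuel
Excess air % = (excess / stoich) * 100 = (4.10 / 14.7) * 100 = 27.89%


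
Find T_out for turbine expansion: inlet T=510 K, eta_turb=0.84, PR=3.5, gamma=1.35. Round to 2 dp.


T_out = T_in * (1 - eta * (1 - PR^(-(gamma-1)/gamma)))
Exponent = -(1.35-1)/1.35 = -0.25925926
PR^exp = 3.5^(-0.25925926) = 0.72267881
Factor = 1 - 0.84*(1 - 0.72267881) = 0.76705020
T_out = 510 * 0.76705020 = 391.20 K


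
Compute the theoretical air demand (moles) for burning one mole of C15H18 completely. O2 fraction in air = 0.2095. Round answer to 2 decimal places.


Balanced combustion: C15H18 + 19.5 O2 -> 15 CO2 + 9 H2O
O2 needed = C + H/4 = 15 + 18/4 = 19.50 moles
Air moles = O2 / 0.2095 = 19.50 / 0.2095 = 93.08 moles air


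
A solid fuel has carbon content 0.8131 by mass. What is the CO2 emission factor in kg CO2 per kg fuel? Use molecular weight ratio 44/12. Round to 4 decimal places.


EF = C_frac * (M_CO2 / M_C)
EF = 0.8131 * (44/12)
EF = 0.8131 * 3.666667 = 2.9814 kg_CO2/kg_fuel


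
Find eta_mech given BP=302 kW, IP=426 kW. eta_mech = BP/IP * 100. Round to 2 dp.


eta_mech = (BP / IP) * 100
Ratio = 302 / 426 = 0.7089
eta_mech = 0.7089 * 100 = 70.89%


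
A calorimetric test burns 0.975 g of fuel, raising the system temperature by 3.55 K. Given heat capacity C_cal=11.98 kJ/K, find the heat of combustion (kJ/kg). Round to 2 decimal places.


Hc = C_cal * delta_T / m_fuel
Q_released = 11.98 * 3.55 = 42.5290 kJ
m_fuel = 0.975 g = 0.975/1000 kg = 0.000975 kg
Hc = 42.5290 / 0.000975 = 43619.49 kJ/kg


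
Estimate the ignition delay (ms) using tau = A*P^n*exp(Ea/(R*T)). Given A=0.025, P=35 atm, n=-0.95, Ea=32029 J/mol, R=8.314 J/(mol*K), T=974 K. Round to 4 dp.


tau = A * P^n * exp(Ea/(R*T))
P^n = 35^(-0.95) = 0.03412993
Ea/(R*T) = 32029/(8.314*974) = 3.955254
exp(Ea/(R*T)) = 52.208965
tau = 0.025 * 0.03412993 * 52.208965 = 0.0445 ms


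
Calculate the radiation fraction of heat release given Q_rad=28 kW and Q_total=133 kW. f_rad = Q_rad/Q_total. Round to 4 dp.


f_rad = Q_rad / Q_total
f_rad = 28 / 133 = 0.2105


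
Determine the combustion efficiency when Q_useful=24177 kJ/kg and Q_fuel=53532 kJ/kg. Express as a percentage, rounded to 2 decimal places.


Efficiency = (Q_useful / Q_fuel) * 100
Efficiency = (24177 / 53532) * 100
Efficiency = 0.4516 * 100 = 45.16%


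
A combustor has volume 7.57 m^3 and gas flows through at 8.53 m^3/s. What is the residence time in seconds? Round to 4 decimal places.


tau = V / Q_flow
tau = 7.57 / 8.53 = 0.8875 s


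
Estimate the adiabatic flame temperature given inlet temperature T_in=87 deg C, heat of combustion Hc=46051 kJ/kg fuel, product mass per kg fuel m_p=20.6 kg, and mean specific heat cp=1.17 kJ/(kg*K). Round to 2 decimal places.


T_ad = T_in + Hc / (m_p * cp)
Denominator = 20.6 * 1.17 = 24.1020
Temperature rise = 46051 / 24.1020 = 1910.67 K
T_ad = 87 + 1910.67 = 1997.67 deg C


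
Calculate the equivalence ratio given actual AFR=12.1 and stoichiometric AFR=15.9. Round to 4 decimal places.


phi = AFR_stoich / AFR_actual
phi = 15.9 / 12.1 = 1.3140


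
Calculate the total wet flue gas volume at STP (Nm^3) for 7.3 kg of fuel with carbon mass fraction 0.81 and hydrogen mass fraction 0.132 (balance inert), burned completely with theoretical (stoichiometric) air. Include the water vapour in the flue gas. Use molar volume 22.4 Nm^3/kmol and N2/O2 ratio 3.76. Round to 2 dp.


Per kg fuel: CO2 = (C/12 kmol)*22.4 = (0.81/12)*22.4 = 1.51200 Nm^3
Per kg fuel: H2O = (H/2 kmol)*22.4 = (0.132/2)*22.4 = 1.47840 Nm^3
O2 needed per kg fuel = C/12 + H/4 = 0.81/12 + 0.132/4 = 0.10050000 kmol
Per kg fuel: N2 = O2*3.76*22.4 = 0.10050000*3.76*22.4 = 8.46451 Nm^3
Total per kg = 1.51200 + 1.47840 + 8.46451 = 11.45491 Nm^3
Total = 11.45491 * 7.3 = 83.62 Nm^3


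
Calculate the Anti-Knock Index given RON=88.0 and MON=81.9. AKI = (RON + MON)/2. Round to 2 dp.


AKI = (RON + MON) / 2
AKI = (88.0 + 81.9) / 2
AKI = 169.9 / 2 = 84.95


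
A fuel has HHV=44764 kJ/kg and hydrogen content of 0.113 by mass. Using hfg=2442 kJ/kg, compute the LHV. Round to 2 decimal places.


LHV = HHV - hfg * 9 * H
Water correction = 2442 * 9 * 0.113 = 2483.514 kJ/kg
LHV = 44764 - 2483.514 = 42280.49 kJ/kg


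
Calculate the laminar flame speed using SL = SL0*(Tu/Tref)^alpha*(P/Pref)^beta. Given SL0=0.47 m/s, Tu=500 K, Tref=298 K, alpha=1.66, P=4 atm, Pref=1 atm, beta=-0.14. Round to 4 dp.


SL = SL0 * (Tu/Tref)^alpha * (P/Pref)^beta
T ratio = 500/298 = 1.67785235
(T ratio)^alpha = 1.67785235^1.66 = 2.360974
(P/Pref)^beta = 4^(-0.14) = 0.823591
SL = 0.47 * 2.360974 * 0.823591 = 0.9139 m/s


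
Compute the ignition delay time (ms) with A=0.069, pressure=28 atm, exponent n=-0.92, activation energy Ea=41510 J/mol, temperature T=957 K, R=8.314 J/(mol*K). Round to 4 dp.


tau = A * P^n * exp(Ea/(R*T))
P^n = 28^(-0.92) = 0.04662455
Ea/(R*T) = 41510/(8.314*957) = 5.217119
exp(Ea/(R*T)) = 184.402228
tau = 0.069 * 0.04662455 * 184.402228 = 0.5932 ms


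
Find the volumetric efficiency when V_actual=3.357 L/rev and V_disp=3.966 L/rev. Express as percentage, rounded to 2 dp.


eta_v = (V_actual / V_disp) * 100
Ratio = 3.357 / 3.966 = 0.8464
eta_v = 0.8464 * 100 = 84.64%


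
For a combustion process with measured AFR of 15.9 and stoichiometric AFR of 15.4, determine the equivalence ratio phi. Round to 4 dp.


phi = AFR_stoich / AFR_actual
phi = 15.4 / 15.9 = 0.9686


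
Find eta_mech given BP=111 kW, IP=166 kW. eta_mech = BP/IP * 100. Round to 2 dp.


eta_mech = (BP / IP) * 100
Ratio = 111 / 166 = 0.6687
eta_mech = 0.6687 * 100 = 66.87%


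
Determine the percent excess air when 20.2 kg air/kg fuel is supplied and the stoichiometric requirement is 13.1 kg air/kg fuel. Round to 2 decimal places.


Excess air = actual - stoichiometric = 20.2 - 13.1 = 7.10 kg/kg fuel
Excess air % = (excess / stoich) * 100 = (7.10 / 13.1) * 100 = 54.20%


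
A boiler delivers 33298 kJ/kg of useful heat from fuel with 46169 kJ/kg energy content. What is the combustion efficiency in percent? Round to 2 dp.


Efficiency = (Q_useful / Q_fuel) * 100
Efficiency = (33298 / 46169) * 100
Efficiency = 0.7212 * 100 = 72.12%


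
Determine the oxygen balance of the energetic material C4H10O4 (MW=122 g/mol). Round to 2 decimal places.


OB = -1600 * (2C + H/2 - O) / MW
Inner = 2*4 + 10/2 - 4 = 9.00
OB = -1600 * 9.00 / 122 = -118.03%


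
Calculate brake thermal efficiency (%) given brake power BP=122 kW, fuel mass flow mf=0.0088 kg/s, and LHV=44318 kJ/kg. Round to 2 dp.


eta_BTE = (BP / (mf * LHV)) * 100
Denominator = 0.0088 * 44318 = 389.9984 kW
eta_BTE = (122 / 389.9984) * 100 = 31.28%


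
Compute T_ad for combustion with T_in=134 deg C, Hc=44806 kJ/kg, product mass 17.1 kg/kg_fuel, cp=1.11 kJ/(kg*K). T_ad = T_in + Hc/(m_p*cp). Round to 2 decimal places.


T_ad = T_in + Hc / (m_p * cp)
Denominator = 17.1 * 1.11 = 18.9810
Temperature rise = 44806 / 18.9810 = 2360.57 K
T_ad = 134 + 2360.57 = 2494.57 deg C


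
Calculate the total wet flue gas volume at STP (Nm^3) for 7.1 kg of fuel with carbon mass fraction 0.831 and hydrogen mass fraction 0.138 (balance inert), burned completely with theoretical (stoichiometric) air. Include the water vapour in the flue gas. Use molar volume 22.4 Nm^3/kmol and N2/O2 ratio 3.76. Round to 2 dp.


Per kg fuel: CO2 = (C/12 kmol)*22.4 = (0.831/12)*22.4 = 1.55120 Nm^3
Per kg fuel: H2O = (H/2 kmol)*22.4 = (0.138/2)*22.4 = 1.54560 Nm^3
O2 needed per kg fuel = C/12 + H/4 = 0.831/12 + 0.138/4 = 0.10375000 kmol
Per kg fuel: N2 = O2*3.76*22.4 = 0.10375000*3.76*22.4 = 8.73824 Nm^3
Total per kg = 1.55120 + 1.54560 + 8.73824 = 11.83504 Nm^3
Total = 11.83504 * 7.1 = 84.03 Nm^3


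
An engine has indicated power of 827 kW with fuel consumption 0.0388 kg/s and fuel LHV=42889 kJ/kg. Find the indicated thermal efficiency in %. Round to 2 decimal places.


eta_ith = (IP / (mf * LHV)) * 100
Denominator = 0.0388 * 42889 = 1664.0932 kW
eta_ith = (827 / 1664.0932) * 100 = 49.70%


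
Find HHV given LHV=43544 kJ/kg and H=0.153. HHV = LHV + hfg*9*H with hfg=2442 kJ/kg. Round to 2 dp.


HHV = LHV + hfg * 9 * H
Water addition = 2442 * 9 * 0.153 = 3362.634 kJ/kg
HHV = 43544 + 3362.634 = 46906.63 kJ/kg


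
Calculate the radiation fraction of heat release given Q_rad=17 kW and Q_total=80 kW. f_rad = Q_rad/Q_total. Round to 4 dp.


f_rad = Q_rad / Q_total
f_rad = 17 / 80 = 0.2125


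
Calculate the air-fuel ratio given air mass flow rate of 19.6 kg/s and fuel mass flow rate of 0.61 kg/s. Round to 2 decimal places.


AFR = m_air / m_fuel
AFR = 19.6 / 0.61 = 32.13


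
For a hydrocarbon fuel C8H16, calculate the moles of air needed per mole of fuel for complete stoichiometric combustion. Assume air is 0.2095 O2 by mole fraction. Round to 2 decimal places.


Balanced combustion: C8H16 + 12 O2 -> 8 CO2 + 8 H2O
O2 needed = C + H/4 = 8 + 16/4 = 12.00 moles
Air moles = O2 / 0.2095 = 12.00 / 0.2095 = 57.28 moles air


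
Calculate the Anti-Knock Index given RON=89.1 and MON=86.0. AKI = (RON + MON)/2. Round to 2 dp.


AKI = (RON + MON) / 2
AKI = (89.1 + 86.0) / 2
AKI = 175.1 / 2 = 87.55


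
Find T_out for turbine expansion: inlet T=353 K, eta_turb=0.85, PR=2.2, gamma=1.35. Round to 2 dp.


T_out = T_in * (1 - eta * (1 - PR^(-(gamma-1)/gamma)))
Exponent = -(1.35-1)/1.35 = -0.25925926
PR^exp = 2.2^(-0.25925926) = 0.81512413
Factor = 1 - 0.85*(1 - 0.81512413) = 0.84285551
T_out = 353 * 0.84285551 = 297.53 K


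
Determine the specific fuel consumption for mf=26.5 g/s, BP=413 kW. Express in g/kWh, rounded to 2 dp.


SFC = (mf / BP) * 3600
Rate = 26.5 / 413 = 0.064165 g/(s*kW)
SFC = 0.064165 * 3600 = 230.99 g/kWh


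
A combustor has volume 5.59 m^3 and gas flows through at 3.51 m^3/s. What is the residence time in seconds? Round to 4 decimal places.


tau = V / Q_flow
tau = 5.59 / 3.51 = 1.5926 s


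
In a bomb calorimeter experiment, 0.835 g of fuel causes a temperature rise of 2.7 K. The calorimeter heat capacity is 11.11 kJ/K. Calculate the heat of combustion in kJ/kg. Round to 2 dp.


Hc = C_cal * delta_T / m_fuel
Q_released = 11.11 * 2.7 = 29.9970 kJ
m_fuel = 0.835 g = 0.835/1000 kg = 0.000835 kg
Hc = 29.9970 / 0.000835 = 35924.55 kJ/kg


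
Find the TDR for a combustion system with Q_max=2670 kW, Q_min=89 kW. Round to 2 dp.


TDR = Q_max / Q_min
TDR = 2670 / 89 = 30.00


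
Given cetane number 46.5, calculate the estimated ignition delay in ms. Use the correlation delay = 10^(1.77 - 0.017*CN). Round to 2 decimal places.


delay = 10^(1.77 - 0.017*CN)
Exponent = 1.77 - 0.017*46.5 = 0.9795
delay = 10^0.9795 = 9.54 ms


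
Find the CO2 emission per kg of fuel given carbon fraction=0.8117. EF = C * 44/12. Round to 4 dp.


EF = C_frac * (M_CO2 / M_C)
EF = 0.8117 * (44/12)
EF = 0.8117 * 3.666667 = 2.9762 kg_CO2/kg_fuel


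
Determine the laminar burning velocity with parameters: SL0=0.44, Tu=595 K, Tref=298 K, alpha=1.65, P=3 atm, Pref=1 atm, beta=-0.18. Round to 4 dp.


SL = SL0 * (Tu/Tref)^alpha * (P/Pref)^beta
T ratio = 595/298 = 1.99664430
(T ratio)^alpha = 1.99664430^1.65 = 3.129653
(P/Pref)^beta = 3^(-0.18) = 0.820575
SL = 0.44 * 3.129653 * 0.820575 = 1.1300 m/s


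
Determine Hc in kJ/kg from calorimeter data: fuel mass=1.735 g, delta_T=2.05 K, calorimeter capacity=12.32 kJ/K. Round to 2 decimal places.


Hc = C_cal * delta_T / m_fuel
Q_released = 12.32 * 2.05 = 25.2560 kJ
m_fuel = 1.735 g = 1.735/1000 kg = 0.001735 kg
Hc = 25.2560 / 0.001735 = 14556.77 kJ/kg


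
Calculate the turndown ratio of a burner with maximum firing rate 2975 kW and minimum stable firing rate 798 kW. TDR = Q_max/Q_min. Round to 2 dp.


TDR = Q_max / Q_min
TDR = 2975 / 798 = 3.73


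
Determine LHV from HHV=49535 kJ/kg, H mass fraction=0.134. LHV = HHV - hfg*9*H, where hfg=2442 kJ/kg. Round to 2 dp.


LHV = HHV - hfg * 9 * H
Water correction = 2442 * 9 * 0.134 = 2945.052 kJ/kg
LHV = 49535 - 2945.052 = 46589.95 kJ/kg


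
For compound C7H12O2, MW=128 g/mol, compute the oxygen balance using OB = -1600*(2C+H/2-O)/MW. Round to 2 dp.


OB = -1600 * (2C + H/2 - O) / MW
Inner = 2*7 + 12/2 - 2 = 18.00
OB = -1600 * 18.00 / 128 = -225.00%


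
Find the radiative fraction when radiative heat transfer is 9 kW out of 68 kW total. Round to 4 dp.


f_rad = Q_rad / Q_total
f_rad = 9 / 68 = 0.1324


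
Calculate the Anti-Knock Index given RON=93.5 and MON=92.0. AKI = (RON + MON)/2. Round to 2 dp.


AKI = (RON + MON) / 2
AKI = (93.5 + 92.0) / 2
AKI = 185.5 / 2 = 92.75


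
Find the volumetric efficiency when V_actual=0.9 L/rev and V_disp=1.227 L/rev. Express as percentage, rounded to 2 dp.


eta_v = (V_actual / V_disp) * 100
Ratio = 0.9 / 1.227 = 0.7335
eta_v = 0.7335 * 100 = 73.35%


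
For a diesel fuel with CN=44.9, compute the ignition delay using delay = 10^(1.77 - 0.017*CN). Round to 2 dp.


delay = 10^(1.77 - 0.017*CN)
Exponent = 1.77 - 0.017*44.9 = 1.0067
delay = 10^1.0067 = 10.16 ms


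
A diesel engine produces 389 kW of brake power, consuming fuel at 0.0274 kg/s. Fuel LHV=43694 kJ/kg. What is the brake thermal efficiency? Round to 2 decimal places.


eta_BTE = (BP / (mf * LHV)) * 100
Denominator = 0.0274 * 43694 = 1197.2156 kW
eta_BTE = (389 / 1197.2156) * 100 = 32.49%


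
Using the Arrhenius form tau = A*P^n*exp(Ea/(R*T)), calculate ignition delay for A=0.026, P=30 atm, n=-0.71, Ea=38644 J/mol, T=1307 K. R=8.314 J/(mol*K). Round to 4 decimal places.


tau = A * P^n * exp(Ea/(R*T))
P^n = 30^(-0.71) = 0.08938073
Ea/(R*T) = 38644/(8.314*1307) = 3.556284
exp(Ea/(R*T)) = 35.032782
tau = 0.026 * 0.08938073 * 35.032782 = 0.0814 ms


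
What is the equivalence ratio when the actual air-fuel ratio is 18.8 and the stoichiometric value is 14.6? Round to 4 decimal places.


phi = AFR_stoich / AFR_actual
phi = 14.6 / 18.8 = 0.7766


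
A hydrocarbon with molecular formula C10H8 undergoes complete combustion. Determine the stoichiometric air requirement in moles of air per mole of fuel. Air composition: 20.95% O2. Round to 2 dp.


Balanced combustion: C10H8 + 12 O2 -> 10 CO2 + 4 H2O
O2 needed = C + H/4 = 10 + 8/4 = 12.00 moles
Air moles = O2 / 0.2095 = 12.00 / 0.2095 = 57.28 moles air


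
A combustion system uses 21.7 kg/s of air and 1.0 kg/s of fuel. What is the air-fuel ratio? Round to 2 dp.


AFR = m_air / m_fuel
AFR = 21.7 / 1.0 = 21.70


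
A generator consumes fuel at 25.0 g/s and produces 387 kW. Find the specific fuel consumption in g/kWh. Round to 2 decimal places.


SFC = (mf / BP) * 3600
Rate = 25.0 / 387 = 0.064599 g/(s*kW)
SFC = 0.064599 * 3600 = 232.56 g/kWh


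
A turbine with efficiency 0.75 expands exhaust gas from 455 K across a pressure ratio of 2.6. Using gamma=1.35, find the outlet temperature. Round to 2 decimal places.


T_out = T_in * (1 - eta * (1 - PR^(-(gamma-1)/gamma)))
Exponent = -(1.35-1)/1.35 = -0.25925926
PR^exp = 2.6^(-0.25925926) = 0.78057442
Factor = 1 - 0.75*(1 - 0.78057442) = 0.83543082
T_out = 455 * 0.83543082 = 380.12 K


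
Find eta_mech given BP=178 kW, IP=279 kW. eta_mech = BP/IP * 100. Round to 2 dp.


eta_mech = (BP / IP) * 100
Ratio = 178 / 279 = 0.6380
eta_mech = 0.6380 * 100 = 63.80%


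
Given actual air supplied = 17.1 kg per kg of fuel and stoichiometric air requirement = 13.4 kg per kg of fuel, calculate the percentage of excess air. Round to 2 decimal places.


Excess air = actual - stoichiometric = 17.1 - 13.4 = 3.70 kg/kg fuel
Excess air % = (excess / stoich) * 100 = (3.70 / 13.4) * 100 = 27.61%


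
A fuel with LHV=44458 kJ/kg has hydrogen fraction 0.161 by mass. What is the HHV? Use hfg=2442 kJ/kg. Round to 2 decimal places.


HHV = LHV + hfg * 9 * H
Water addition = 2442 * 9 * 0.161 = 3538.458 kJ/kg
HHV = 44458 + 3538.458 = 47996.46 kJ/kg


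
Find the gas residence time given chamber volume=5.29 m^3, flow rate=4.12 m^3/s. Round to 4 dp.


tau = V / Q_flow
tau = 5.29 / 4.12 = 1.2840 s


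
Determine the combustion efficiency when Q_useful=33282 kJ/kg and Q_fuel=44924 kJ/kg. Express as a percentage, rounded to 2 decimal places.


Efficiency = (Q_useful / Q_fuel) * 100
Efficiency = (33282 / 44924) * 100
Efficiency = 0.7409 * 100 = 74.09%


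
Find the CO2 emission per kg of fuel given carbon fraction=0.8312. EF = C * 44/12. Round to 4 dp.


EF = C_frac * (M_CO2 / M_C)
EF = 0.8312 * (44/12)
EF = 0.8312 * 3.666667 = 3.0477 kg_CO2/kg_fuel


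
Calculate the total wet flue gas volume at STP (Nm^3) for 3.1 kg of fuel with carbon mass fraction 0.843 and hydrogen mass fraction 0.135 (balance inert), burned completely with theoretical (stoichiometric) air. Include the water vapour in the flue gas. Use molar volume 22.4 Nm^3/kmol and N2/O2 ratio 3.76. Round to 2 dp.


Per kg fuel: CO2 = (C/12 kmol)*22.4 = (0.843/12)*22.4 = 1.57360 Nm^3
Per kg fuel: H2O = (H/2 kmol)*22.4 = (0.135/2)*22.4 = 1.51200 Nm^3
O2 needed per kg fuel = C/12 + H/4 = 0.843/12 + 0.135/4 = 0.10400000 kmol
Per kg fuel: N2 = O2*3.76*22.4 = 0.10400000*3.76*22.4 = 8.75930 Nm^3
Total per kg = 1.57360 + 1.51200 + 8.75930 = 11.84490 Nm^3
Total = 11.84490 * 3.1 = 36.72 Nm^3


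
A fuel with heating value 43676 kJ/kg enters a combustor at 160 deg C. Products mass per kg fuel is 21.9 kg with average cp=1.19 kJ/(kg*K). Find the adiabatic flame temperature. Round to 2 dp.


T_ad = T_in + Hc / (m_p * cp)
Denominator = 21.9 * 1.19 = 26.0610
Temperature rise = 43676 / 26.0610 = 1675.91 K
T_ad = 160 + 1675.91 = 1835.91 deg C


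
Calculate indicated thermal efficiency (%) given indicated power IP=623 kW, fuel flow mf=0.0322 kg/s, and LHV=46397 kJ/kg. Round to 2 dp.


eta_ith = (IP / (mf * LHV)) * 100
Denominator = 0.0322 * 46397 = 1493.9834 kW
eta_ith = (623 / 1493.9834) * 100 = 41.70%


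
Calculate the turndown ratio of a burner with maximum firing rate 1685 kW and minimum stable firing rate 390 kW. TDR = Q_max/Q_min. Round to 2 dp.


TDR = Q_max / Q_min
TDR = 1685 / 390 = 4.32


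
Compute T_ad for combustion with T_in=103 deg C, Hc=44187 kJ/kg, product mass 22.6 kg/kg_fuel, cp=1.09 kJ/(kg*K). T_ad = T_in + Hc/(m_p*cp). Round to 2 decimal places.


T_ad = T_in + Hc / (m_p * cp)
Denominator = 22.6 * 1.09 = 24.6340
Temperature rise = 44187 / 24.6340 = 1793.74 K
T_ad = 103 + 1793.74 = 1896.74 deg C


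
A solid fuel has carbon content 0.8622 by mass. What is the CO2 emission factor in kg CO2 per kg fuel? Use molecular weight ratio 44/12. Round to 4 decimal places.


EF = C_frac * (M_CO2 / M_C)
EF = 0.8622 * (44/12)
EF = 0.8622 * 3.666667 = 3.1614 kg_CO2/kg_fuel


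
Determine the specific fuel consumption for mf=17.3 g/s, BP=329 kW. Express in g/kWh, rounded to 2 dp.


SFC = (mf / BP) * 3600
Rate = 17.3 / 329 = 0.052584 g/(s*kW)
SFC = 0.052584 * 3600 = 189.30 g/kWh


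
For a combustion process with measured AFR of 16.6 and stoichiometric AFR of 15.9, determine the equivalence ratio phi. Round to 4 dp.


phi = AFR_stoich / AFR_actual
phi = 15.9 / 16.6 = 0.9578


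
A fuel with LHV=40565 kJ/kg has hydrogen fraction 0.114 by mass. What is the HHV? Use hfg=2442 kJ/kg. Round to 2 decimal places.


HHV = LHV + hfg * 9 * H
Water addition = 2442 * 9 * 0.114 = 2505.492 kJ/kg
HHV = 40565 + 2505.492 = 43070.49 kJ/kg


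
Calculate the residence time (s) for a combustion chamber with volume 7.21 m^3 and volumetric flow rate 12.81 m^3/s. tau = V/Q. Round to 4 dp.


tau = V / Q_flow
tau = 7.21 / 12.81 = 0.5628 s


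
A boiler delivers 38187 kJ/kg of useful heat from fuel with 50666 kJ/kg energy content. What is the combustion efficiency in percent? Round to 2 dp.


Efficiency = (Q_useful / Q_fuel) * 100
Efficiency = (38187 / 50666) * 100
Efficiency = 0.7537 * 100 = 75.37%


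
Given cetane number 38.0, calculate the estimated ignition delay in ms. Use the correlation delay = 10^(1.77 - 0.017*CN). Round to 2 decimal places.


delay = 10^(1.77 - 0.017*CN)
Exponent = 1.77 - 0.017*38.0 = 1.1240
delay = 10^1.1240 = 13.30 ms


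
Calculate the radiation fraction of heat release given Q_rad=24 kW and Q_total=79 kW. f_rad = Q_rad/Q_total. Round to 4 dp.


f_rad = Q_rad / Q_total
f_rad = 24 / 79 = 0.3038


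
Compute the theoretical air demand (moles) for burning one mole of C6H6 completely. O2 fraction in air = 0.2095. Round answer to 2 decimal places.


Balanced combustion: C6H6 + 7.5 O2 -> 6 CO2 + 3 H2O
O2 needed = C + H/4 = 6 + 6/4 = 7.50 moles
Air moles = O2 / 0.2095 = 7.50 / 0.2095 = 35.80 moles air


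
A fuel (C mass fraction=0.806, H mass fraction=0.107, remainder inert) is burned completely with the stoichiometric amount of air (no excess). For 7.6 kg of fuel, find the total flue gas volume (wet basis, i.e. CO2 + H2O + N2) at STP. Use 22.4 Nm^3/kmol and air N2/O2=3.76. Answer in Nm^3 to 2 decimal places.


Per kg fuel: CO2 = (C/12 kmol)*22.4 = (0.806/12)*22.4 = 1.50453 Nm^3
Per kg fuel: H2O = (H/2 kmol)*22.4 = (0.107/2)*22.4 = 1.19840 Nm^3
O2 needed per kg fuel = C/12 + H/4 = 0.806/12 + 0.107/4 = 0.09391667 kmol
Per kg fuel: N2 = O2*3.76*22.4 = 0.09391667*3.76*22.4 = 7.91004 Nm^3
Total per kg = 1.50453 + 1.19840 + 7.91004 = 10.61297 Nm^3
Total = 10.61297 * 7.6 = 80.66 Nm^3


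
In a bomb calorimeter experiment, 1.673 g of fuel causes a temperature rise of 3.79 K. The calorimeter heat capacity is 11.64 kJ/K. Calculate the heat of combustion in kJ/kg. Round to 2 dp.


Hc = C_cal * delta_T / m_fuel
Q_released = 11.64 * 3.79 = 44.1156 kJ
m_fuel = 1.673 g = 1.673/1000 kg = 0.001673 kg
Hc = 44.1156 / 0.001673 = 26369.16 kJ/kg


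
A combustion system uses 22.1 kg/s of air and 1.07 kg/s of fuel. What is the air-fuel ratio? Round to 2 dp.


AFR = m_air / m_fuel
AFR = 22.1 / 1.07 = 20.65


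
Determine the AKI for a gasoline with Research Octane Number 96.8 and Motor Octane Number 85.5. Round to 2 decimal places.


AKI = (RON + MON) / 2
AKI = (96.8 + 85.5) / 2
AKI = 182.3 / 2 = 91.15


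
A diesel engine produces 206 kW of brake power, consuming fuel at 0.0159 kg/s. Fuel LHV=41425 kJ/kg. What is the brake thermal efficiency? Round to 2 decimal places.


eta_BTE = (BP / (mf * LHV)) * 100
Denominator = 0.0159 * 41425 = 658.6575 kW
eta_BTE = (206 / 658.6575) * 100 = 31.28%


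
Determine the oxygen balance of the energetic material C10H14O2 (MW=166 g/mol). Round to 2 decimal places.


OB = -1600 * (2C + H/2 - O) / MW
Inner = 2*10 + 14/2 - 2 = 25.00
OB = -1600 * 25.00 / 166 = -240.96%


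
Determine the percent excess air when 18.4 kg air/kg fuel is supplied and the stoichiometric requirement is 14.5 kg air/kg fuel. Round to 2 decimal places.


Excess air = actual - stoichiometric = 18.4 - 14.5 = 3.90 kg/kg fuel
Excess air % = (excess / stoich) * 100 = (3.90 / 14.5) * 100 = 26.90%


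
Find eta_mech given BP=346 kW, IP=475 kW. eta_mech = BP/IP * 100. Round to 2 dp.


eta_mech = (BP / IP) * 100
Ratio = 346 / 475 = 0.7284
eta_mech = 0.7284 * 100 = 72.84%


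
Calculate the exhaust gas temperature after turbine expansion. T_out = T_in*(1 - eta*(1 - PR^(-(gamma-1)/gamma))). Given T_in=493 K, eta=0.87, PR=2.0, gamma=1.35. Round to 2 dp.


T_out = T_in * (1 - eta * (1 - PR^(-(gamma-1)/gamma)))
Exponent = -(1.35-1)/1.35 = -0.25925926
PR^exp = 2.0^(-0.25925926) = 0.83551680
Factor = 1 - 0.87*(1 - 0.83551680) = 0.85689962
T_out = 493 * 0.85689962 = 422.45 K


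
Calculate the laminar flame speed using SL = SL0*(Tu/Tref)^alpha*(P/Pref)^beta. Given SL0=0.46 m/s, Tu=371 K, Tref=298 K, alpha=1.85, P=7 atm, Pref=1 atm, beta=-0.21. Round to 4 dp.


SL = SL0 * (Tu/Tref)^alpha * (P/Pref)^beta
T ratio = 371/298 = 1.24496644
(T ratio)^alpha = 1.24496644^1.85 = 1.499829
(P/Pref)^beta = 7^(-0.21) = 0.664553
SL = 0.46 * 1.499829 * 0.664553 = 0.4585 m/s


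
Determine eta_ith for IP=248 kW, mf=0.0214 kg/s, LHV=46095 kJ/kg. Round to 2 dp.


eta_ith = (IP / (mf * LHV)) * 100
Denominator = 0.0214 * 46095 = 986.4330 kW
eta_ith = (248 / 986.4330) * 100 = 25.14%


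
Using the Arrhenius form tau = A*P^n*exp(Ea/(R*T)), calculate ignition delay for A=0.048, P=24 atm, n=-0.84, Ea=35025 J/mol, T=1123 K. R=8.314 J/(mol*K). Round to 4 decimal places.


tau = A * P^n * exp(Ea/(R*T))
P^n = 24^(-0.84) = 0.06928234
Ea/(R*T) = 35025/(8.314*1123) = 3.751357
exp(Ea/(R*T)) = 42.578812
tau = 0.048 * 0.06928234 * 42.578812 = 0.1416 ms


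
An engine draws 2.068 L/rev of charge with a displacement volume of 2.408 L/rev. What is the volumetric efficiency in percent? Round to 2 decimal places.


eta_v = (V_actual / V_disp) * 100
Ratio = 2.068 / 2.408 = 0.8588
eta_v = 0.8588 * 100 = 85.88%


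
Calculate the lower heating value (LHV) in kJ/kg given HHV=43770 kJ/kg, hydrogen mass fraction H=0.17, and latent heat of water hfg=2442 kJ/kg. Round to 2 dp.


LHV = HHV - hfg * 9 * H
Water correction = 2442 * 9 * 0.17 = 3736.260 kJ/kg
LHV = 43770 - 3736.260 = 40033.74 kJ/kg


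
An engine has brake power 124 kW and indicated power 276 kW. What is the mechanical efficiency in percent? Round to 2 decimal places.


eta_mech = (BP / IP) * 100
Ratio = 124 / 276 = 0.4493
eta_mech = 0.4493 * 100 = 44.93%


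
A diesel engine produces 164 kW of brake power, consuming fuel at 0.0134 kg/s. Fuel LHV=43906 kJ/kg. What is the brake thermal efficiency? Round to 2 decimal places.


eta_BTE = (BP / (mf * LHV)) * 100
Denominator = 0.0134 * 43906 = 588.3404 kW
eta_BTE = (164 / 588.3404) * 100 = 27.88%


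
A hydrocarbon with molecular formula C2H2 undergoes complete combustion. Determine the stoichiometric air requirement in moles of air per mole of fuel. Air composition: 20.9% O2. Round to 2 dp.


Balanced combustion: C2H2 + 2.5 O2 -> 2 CO2 + 1 H2O
O2 needed = C + H/4 = 2 + 2/4 = 2.50 moles
Air moles = O2 / 0.209 = 2.50 / 0.209 = 11.96 moles air


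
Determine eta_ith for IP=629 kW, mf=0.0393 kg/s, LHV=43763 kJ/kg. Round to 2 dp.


eta_ith = (IP / (mf * LHV)) * 100
Denominator = 0.0393 * 43763 = 1719.8859 kW
eta_ith = (629 / 1719.8859) * 100 = 36.57%


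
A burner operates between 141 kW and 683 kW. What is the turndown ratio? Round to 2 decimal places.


TDR = Q_max / Q_min
TDR = 683 / 141 = 4.84


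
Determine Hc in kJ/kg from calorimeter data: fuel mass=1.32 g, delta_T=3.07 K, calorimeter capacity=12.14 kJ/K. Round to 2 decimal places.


Hc = C_cal * delta_T / m_fuel
Q_released = 12.14 * 3.07 = 37.2698 kJ
m_fuel = 1.32 g = 1.32/1000 kg = 0.001320 kg
Hc = 37.2698 / 0.001320 = 28234.70 kJ/kg


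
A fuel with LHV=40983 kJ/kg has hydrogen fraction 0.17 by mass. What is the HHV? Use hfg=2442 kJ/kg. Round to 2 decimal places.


HHV = LHV + hfg * 9 * H
Water addition = 2442 * 9 * 0.17 = 3736.260 kJ/kg
HHV = 40983 + 3736.260 = 44719.26 kJ/kg


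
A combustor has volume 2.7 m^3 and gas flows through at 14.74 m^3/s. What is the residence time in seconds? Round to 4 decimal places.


tau = V / Q_flow
tau = 2.7 / 14.74 = 0.1832 s


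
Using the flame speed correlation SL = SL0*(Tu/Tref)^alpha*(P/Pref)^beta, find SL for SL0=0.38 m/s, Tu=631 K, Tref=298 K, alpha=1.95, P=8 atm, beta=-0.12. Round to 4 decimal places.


SL = SL0 * (Tu/Tref)^alpha * (P/Pref)^beta
T ratio = 631/298 = 2.11744966
(T ratio)^alpha = 2.11744966^1.95 = 4.318526
(P/Pref)^beta = 8^(-0.12) = 0.779165
SL = 0.38 * 4.318526 * 0.779165 = 1.2786 m/s


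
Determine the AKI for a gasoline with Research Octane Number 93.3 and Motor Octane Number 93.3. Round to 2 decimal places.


AKI = (RON + MON) / 2
AKI = (93.3 + 93.3) / 2
AKI = 186.6 / 2 = 93.30


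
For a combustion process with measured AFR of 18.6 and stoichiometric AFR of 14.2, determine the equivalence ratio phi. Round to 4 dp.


phi = AFR_stoich / AFR_actual
phi = 14.2 / 18.6 = 0.7634


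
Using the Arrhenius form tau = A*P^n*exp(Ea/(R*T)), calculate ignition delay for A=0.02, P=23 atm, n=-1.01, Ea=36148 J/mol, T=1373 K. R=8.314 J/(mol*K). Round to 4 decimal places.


tau = A * P^n * exp(Ea/(R*T))
P^n = 23^(-1.01) = 0.04213615
Ea/(R*T) = 36148/(8.314*1373) = 3.166677
exp(Ea/(R*T)) = 23.728494
tau = 0.02 * 0.04213615 * 23.728494 = 0.0200 ms


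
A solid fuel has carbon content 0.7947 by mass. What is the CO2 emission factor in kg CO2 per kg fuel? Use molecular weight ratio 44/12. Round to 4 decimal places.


EF = C_frac * (M_CO2 / M_C)
EF = 0.7947 * (44/12)
EF = 0.7947 * 3.666667 = 2.9139 kg_CO2/kg_fuel


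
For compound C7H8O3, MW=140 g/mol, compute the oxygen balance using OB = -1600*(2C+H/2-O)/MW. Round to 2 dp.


OB = -1600 * (2C + H/2 - O) / MW
Inner = 2*7 + 8/2 - 3 = 15.00
OB = -1600 * 15.00 / 140 = -171.43%


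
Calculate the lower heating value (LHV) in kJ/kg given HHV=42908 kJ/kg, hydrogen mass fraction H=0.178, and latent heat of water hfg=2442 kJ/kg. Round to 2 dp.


LHV = HHV - hfg * 9 * H
Water correction = 2442 * 9 * 0.178 = 3912.084 kJ/kg
LHV = 42908 - 3912.084 = 38995.92 kJ/kg


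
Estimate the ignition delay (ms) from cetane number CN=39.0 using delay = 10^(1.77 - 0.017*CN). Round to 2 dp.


delay = 10^(1.77 - 0.017*CN)
Exponent = 1.77 - 0.017*39.0 = 1.1070
delay = 10^1.1070 = 12.79 ms


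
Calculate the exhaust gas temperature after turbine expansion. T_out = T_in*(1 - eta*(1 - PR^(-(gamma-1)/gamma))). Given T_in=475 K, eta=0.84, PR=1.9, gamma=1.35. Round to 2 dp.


T_out = T_in * (1 - eta * (1 - PR^(-(gamma-1)/gamma)))
Exponent = -(1.35-1)/1.35 = -0.25925926
PR^exp = 1.9^(-0.25925926) = 0.84670193
Factor = 1 - 0.84*(1 - 0.84670193) = 0.87122962
T_out = 475 * 0.87122962 = 413.83 K


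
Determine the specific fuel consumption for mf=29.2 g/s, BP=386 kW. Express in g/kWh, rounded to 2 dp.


SFC = (mf / BP) * 3600
Rate = 29.2 / 386 = 0.075648 g/(s*kW)
SFC = 0.075648 * 3600 = 272.33 g/kWh


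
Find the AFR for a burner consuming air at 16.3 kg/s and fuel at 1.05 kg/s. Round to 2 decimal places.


AFR = m_air / m_fuel
AFR = 16.3 / 1.05 = 15.52


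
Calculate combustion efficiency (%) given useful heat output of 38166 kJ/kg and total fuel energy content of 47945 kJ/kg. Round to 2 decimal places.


Efficiency = (Q_useful / Q_fuel) * 100
Efficiency = (38166 / 47945) * 100
Efficiency = 0.7960 * 100 = 79.60%


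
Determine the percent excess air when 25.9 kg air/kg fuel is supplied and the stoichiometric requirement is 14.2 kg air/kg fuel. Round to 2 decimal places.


Excess air = actual - stoichiometric = 25.9 - 14.2 = 11.70 kg/kg fuel
Excess air % = (excess / stoich) * 100 = (11.70 / 14.2) * 100 = 82.39%


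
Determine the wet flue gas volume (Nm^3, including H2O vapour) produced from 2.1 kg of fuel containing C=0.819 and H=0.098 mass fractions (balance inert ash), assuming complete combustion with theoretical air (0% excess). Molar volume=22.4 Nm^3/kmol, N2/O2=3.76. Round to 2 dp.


Per kg fuel: CO2 = (C/12 kmol)*22.4 = (0.819/12)*22.4 = 1.52880 Nm^3
Per kg fuel: H2O = (H/2 kmol)*22.4 = (0.098/2)*22.4 = 1.09760 Nm^3
O2 needed per kg fuel = C/12 + H/4 = 0.819/12 + 0.098/4 = 0.09275000 kmol
Per kg fuel: N2 = O2*3.76*22.4 = 0.09275000*3.76*22.4 = 7.81178 Nm^3
Total per kg = 1.52880 + 1.09760 + 7.81178 = 10.43818 Nm^3
Total = 10.43818 * 2.1 = 21.92 Nm^3


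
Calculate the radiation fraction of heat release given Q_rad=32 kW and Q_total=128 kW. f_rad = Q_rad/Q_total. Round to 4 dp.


f_rad = Q_rad / Q_total
f_rad = 32 / 128 = 0.2500


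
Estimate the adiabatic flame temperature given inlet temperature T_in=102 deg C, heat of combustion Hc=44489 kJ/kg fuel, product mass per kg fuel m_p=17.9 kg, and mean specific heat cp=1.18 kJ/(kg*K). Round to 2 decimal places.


T_ad = T_in + Hc / (m_p * cp)
Denominator = 17.9 * 1.18 = 21.1220
Temperature rise = 44489 / 21.1220 = 2106.29 K
T_ad = 102 + 2106.29 = 2208.29 deg C


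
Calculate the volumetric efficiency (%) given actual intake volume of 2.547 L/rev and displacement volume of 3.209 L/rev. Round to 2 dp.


eta_v = (V_actual / V_disp) * 100
Ratio = 2.547 / 3.209 = 0.7937
eta_v = 0.7937 * 100 = 79.37%


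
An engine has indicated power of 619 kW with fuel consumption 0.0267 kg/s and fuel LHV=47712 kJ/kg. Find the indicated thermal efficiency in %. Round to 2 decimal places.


eta_ith = (IP / (mf * LHV)) * 100
Denominator = 0.0267 * 47712 = 1273.9104 kW
eta_ith = (619 / 1273.9104) * 100 = 48.59%


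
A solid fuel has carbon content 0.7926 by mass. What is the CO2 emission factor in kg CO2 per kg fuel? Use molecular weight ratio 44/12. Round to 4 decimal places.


EF = C_frac * (M_CO2 / M_C)
EF = 0.7926 * (44/12)
EF = 0.7926 * 3.666667 = 2.9062 kg_CO2/kg_fuel
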